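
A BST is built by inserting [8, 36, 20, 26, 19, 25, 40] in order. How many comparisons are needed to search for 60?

Search path for 60: 8 -> 36 -> 40
Found: False
Comparisons: 3


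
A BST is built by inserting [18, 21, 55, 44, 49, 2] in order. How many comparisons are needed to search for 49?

Search path for 49: 18 -> 21 -> 55 -> 44 -> 49
Found: True
Comparisons: 5


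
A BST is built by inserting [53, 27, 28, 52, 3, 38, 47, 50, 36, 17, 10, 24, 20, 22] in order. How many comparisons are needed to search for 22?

Search path for 22: 53 -> 27 -> 3 -> 17 -> 24 -> 20 -> 22
Found: True
Comparisons: 7


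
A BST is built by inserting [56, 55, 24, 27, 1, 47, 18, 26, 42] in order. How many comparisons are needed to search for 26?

Search path for 26: 56 -> 55 -> 24 -> 27 -> 26
Found: True
Comparisons: 5


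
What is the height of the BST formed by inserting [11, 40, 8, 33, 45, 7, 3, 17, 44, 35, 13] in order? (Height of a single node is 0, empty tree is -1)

Insertion order: [11, 40, 8, 33, 45, 7, 3, 17, 44, 35, 13]
Tree (level-order array): [11, 8, 40, 7, None, 33, 45, 3, None, 17, 35, 44, None, None, None, 13]
Compute height bottom-up (empty subtree = -1):
  height(3) = 1 + max(-1, -1) = 0
  height(7) = 1 + max(0, -1) = 1
  height(8) = 1 + max(1, -1) = 2
  height(13) = 1 + max(-1, -1) = 0
  height(17) = 1 + max(0, -1) = 1
  height(35) = 1 + max(-1, -1) = 0
  height(33) = 1 + max(1, 0) = 2
  height(44) = 1 + max(-1, -1) = 0
  height(45) = 1 + max(0, -1) = 1
  height(40) = 1 + max(2, 1) = 3
  height(11) = 1 + max(2, 3) = 4
Height = 4


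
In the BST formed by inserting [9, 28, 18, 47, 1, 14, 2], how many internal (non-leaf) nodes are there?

Tree built from: [9, 28, 18, 47, 1, 14, 2]
Tree (level-order array): [9, 1, 28, None, 2, 18, 47, None, None, 14]
Rule: An internal node has at least one child.
Per-node child counts:
  node 9: 2 child(ren)
  node 1: 1 child(ren)
  node 2: 0 child(ren)
  node 28: 2 child(ren)
  node 18: 1 child(ren)
  node 14: 0 child(ren)
  node 47: 0 child(ren)
Matching nodes: [9, 1, 28, 18]
Count of internal (non-leaf) nodes: 4


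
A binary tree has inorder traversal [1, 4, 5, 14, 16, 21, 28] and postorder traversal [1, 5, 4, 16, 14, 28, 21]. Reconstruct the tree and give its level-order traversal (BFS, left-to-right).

Inorder:   [1, 4, 5, 14, 16, 21, 28]
Postorder: [1, 5, 4, 16, 14, 28, 21]
Algorithm: postorder visits root last, so walk postorder right-to-left;
each value is the root of the current inorder slice — split it at that
value, recurse on the right subtree first, then the left.
Recursive splits:
  root=21; inorder splits into left=[1, 4, 5, 14, 16], right=[28]
  root=28; inorder splits into left=[], right=[]
  root=14; inorder splits into left=[1, 4, 5], right=[16]
  root=16; inorder splits into left=[], right=[]
  root=4; inorder splits into left=[1], right=[5]
  root=5; inorder splits into left=[], right=[]
  root=1; inorder splits into left=[], right=[]
Reconstructed level-order: [21, 14, 28, 4, 16, 1, 5]


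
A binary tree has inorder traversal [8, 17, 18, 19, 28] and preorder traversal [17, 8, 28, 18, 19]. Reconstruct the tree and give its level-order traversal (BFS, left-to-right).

Inorder:  [8, 17, 18, 19, 28]
Preorder: [17, 8, 28, 18, 19]
Algorithm: preorder visits root first, so consume preorder in order;
for each root, split the current inorder slice at that value into
left-subtree inorder and right-subtree inorder, then recurse.
Recursive splits:
  root=17; inorder splits into left=[8], right=[18, 19, 28]
  root=8; inorder splits into left=[], right=[]
  root=28; inorder splits into left=[18, 19], right=[]
  root=18; inorder splits into left=[], right=[19]
  root=19; inorder splits into left=[], right=[]
Reconstructed level-order: [17, 8, 28, 18, 19]


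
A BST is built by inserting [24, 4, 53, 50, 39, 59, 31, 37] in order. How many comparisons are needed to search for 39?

Search path for 39: 24 -> 53 -> 50 -> 39
Found: True
Comparisons: 4


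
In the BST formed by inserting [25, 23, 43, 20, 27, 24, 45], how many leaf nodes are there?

Tree built from: [25, 23, 43, 20, 27, 24, 45]
Tree (level-order array): [25, 23, 43, 20, 24, 27, 45]
Rule: A leaf has 0 children.
Per-node child counts:
  node 25: 2 child(ren)
  node 23: 2 child(ren)
  node 20: 0 child(ren)
  node 24: 0 child(ren)
  node 43: 2 child(ren)
  node 27: 0 child(ren)
  node 45: 0 child(ren)
Matching nodes: [20, 24, 27, 45]
Count of leaf nodes: 4


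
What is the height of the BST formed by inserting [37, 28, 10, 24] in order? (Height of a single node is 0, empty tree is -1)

Insertion order: [37, 28, 10, 24]
Tree (level-order array): [37, 28, None, 10, None, None, 24]
Compute height bottom-up (empty subtree = -1):
  height(24) = 1 + max(-1, -1) = 0
  height(10) = 1 + max(-1, 0) = 1
  height(28) = 1 + max(1, -1) = 2
  height(37) = 1 + max(2, -1) = 3
Height = 3


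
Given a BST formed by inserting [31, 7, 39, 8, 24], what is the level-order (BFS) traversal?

Tree insertion order: [31, 7, 39, 8, 24]
Tree (level-order array): [31, 7, 39, None, 8, None, None, None, 24]
BFS from the root, enqueuing left then right child of each popped node:
  queue [31] -> pop 31, enqueue [7, 39], visited so far: [31]
  queue [7, 39] -> pop 7, enqueue [8], visited so far: [31, 7]
  queue [39, 8] -> pop 39, enqueue [none], visited so far: [31, 7, 39]
  queue [8] -> pop 8, enqueue [24], visited so far: [31, 7, 39, 8]
  queue [24] -> pop 24, enqueue [none], visited so far: [31, 7, 39, 8, 24]
Result: [31, 7, 39, 8, 24]


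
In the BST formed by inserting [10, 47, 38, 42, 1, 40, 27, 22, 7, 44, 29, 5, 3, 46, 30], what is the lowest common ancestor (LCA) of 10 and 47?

Tree insertion order: [10, 47, 38, 42, 1, 40, 27, 22, 7, 44, 29, 5, 3, 46, 30]
Tree (level-order array): [10, 1, 47, None, 7, 38, None, 5, None, 27, 42, 3, None, 22, 29, 40, 44, None, None, None, None, None, 30, None, None, None, 46]
In a BST, the LCA of p=10, q=47 is the first node v on the
root-to-leaf path with p <= v <= q (go left if both < v, right if both > v).
Walk from root:
  at 10: 10 <= 10 <= 47, this is the LCA
LCA = 10


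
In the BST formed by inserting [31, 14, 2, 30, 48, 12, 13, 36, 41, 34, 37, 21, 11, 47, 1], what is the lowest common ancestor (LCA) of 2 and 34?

Tree insertion order: [31, 14, 2, 30, 48, 12, 13, 36, 41, 34, 37, 21, 11, 47, 1]
Tree (level-order array): [31, 14, 48, 2, 30, 36, None, 1, 12, 21, None, 34, 41, None, None, 11, 13, None, None, None, None, 37, 47]
In a BST, the LCA of p=2, q=34 is the first node v on the
root-to-leaf path with p <= v <= q (go left if both < v, right if both > v).
Walk from root:
  at 31: 2 <= 31 <= 34, this is the LCA
LCA = 31


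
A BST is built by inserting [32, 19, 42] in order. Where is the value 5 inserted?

Starting tree (level order): [32, 19, 42]
Insertion path: 32 -> 19
Result: insert 5 as left child of 19
Final tree (level order): [32, 19, 42, 5]


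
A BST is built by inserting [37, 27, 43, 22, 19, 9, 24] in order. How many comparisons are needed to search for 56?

Search path for 56: 37 -> 43
Found: False
Comparisons: 2


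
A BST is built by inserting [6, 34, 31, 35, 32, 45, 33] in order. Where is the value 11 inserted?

Starting tree (level order): [6, None, 34, 31, 35, None, 32, None, 45, None, 33]
Insertion path: 6 -> 34 -> 31
Result: insert 11 as left child of 31
Final tree (level order): [6, None, 34, 31, 35, 11, 32, None, 45, None, None, None, 33]


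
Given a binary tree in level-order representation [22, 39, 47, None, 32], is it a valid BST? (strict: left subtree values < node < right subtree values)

Level-order array: [22, 39, 47, None, 32]
Validate using subtree bounds (lo, hi): at each node, require lo < value < hi,
then recurse left with hi=value and right with lo=value.
Preorder trace (stopping at first violation):
  at node 22 with bounds (-inf, +inf): OK
  at node 39 with bounds (-inf, 22): VIOLATION
Node 39 violates its bound: not (-inf < 39 < 22).
Result: Not a valid BST


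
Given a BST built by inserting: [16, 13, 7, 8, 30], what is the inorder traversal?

Tree insertion order: [16, 13, 7, 8, 30]
Tree (level-order array): [16, 13, 30, 7, None, None, None, None, 8]
Inorder traversal: [7, 8, 13, 16, 30]


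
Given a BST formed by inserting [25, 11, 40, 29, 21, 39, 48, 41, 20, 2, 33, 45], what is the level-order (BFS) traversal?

Tree insertion order: [25, 11, 40, 29, 21, 39, 48, 41, 20, 2, 33, 45]
Tree (level-order array): [25, 11, 40, 2, 21, 29, 48, None, None, 20, None, None, 39, 41, None, None, None, 33, None, None, 45]
BFS from the root, enqueuing left then right child of each popped node:
  queue [25] -> pop 25, enqueue [11, 40], visited so far: [25]
  queue [11, 40] -> pop 11, enqueue [2, 21], visited so far: [25, 11]
  queue [40, 2, 21] -> pop 40, enqueue [29, 48], visited so far: [25, 11, 40]
  queue [2, 21, 29, 48] -> pop 2, enqueue [none], visited so far: [25, 11, 40, 2]
  queue [21, 29, 48] -> pop 21, enqueue [20], visited so far: [25, 11, 40, 2, 21]
  queue [29, 48, 20] -> pop 29, enqueue [39], visited so far: [25, 11, 40, 2, 21, 29]
  queue [48, 20, 39] -> pop 48, enqueue [41], visited so far: [25, 11, 40, 2, 21, 29, 48]
  queue [20, 39, 41] -> pop 20, enqueue [none], visited so far: [25, 11, 40, 2, 21, 29, 48, 20]
  queue [39, 41] -> pop 39, enqueue [33], visited so far: [25, 11, 40, 2, 21, 29, 48, 20, 39]
  queue [41, 33] -> pop 41, enqueue [45], visited so far: [25, 11, 40, 2, 21, 29, 48, 20, 39, 41]
  queue [33, 45] -> pop 33, enqueue [none], visited so far: [25, 11, 40, 2, 21, 29, 48, 20, 39, 41, 33]
  queue [45] -> pop 45, enqueue [none], visited so far: [25, 11, 40, 2, 21, 29, 48, 20, 39, 41, 33, 45]
Result: [25, 11, 40, 2, 21, 29, 48, 20, 39, 41, 33, 45]


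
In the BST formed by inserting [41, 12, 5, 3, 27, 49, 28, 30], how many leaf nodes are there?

Tree built from: [41, 12, 5, 3, 27, 49, 28, 30]
Tree (level-order array): [41, 12, 49, 5, 27, None, None, 3, None, None, 28, None, None, None, 30]
Rule: A leaf has 0 children.
Per-node child counts:
  node 41: 2 child(ren)
  node 12: 2 child(ren)
  node 5: 1 child(ren)
  node 3: 0 child(ren)
  node 27: 1 child(ren)
  node 28: 1 child(ren)
  node 30: 0 child(ren)
  node 49: 0 child(ren)
Matching nodes: [3, 30, 49]
Count of leaf nodes: 3


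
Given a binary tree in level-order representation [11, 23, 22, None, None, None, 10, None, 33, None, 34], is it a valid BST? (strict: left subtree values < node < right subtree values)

Level-order array: [11, 23, 22, None, None, None, 10, None, 33, None, 34]
Validate using subtree bounds (lo, hi): at each node, require lo < value < hi,
then recurse left with hi=value and right with lo=value.
Preorder trace (stopping at first violation):
  at node 11 with bounds (-inf, +inf): OK
  at node 23 with bounds (-inf, 11): VIOLATION
Node 23 violates its bound: not (-inf < 23 < 11).
Result: Not a valid BST


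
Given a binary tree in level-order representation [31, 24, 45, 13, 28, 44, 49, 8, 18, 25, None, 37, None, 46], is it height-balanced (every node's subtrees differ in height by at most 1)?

Tree (level-order array): [31, 24, 45, 13, 28, 44, 49, 8, 18, 25, None, 37, None, 46]
Definition: a tree is height-balanced if, at every node, |h(left) - h(right)| <= 1 (empty subtree has height -1).
Bottom-up per-node check:
  node 8: h_left=-1, h_right=-1, diff=0 [OK], height=0
  node 18: h_left=-1, h_right=-1, diff=0 [OK], height=0
  node 13: h_left=0, h_right=0, diff=0 [OK], height=1
  node 25: h_left=-1, h_right=-1, diff=0 [OK], height=0
  node 28: h_left=0, h_right=-1, diff=1 [OK], height=1
  node 24: h_left=1, h_right=1, diff=0 [OK], height=2
  node 37: h_left=-1, h_right=-1, diff=0 [OK], height=0
  node 44: h_left=0, h_right=-1, diff=1 [OK], height=1
  node 46: h_left=-1, h_right=-1, diff=0 [OK], height=0
  node 49: h_left=0, h_right=-1, diff=1 [OK], height=1
  node 45: h_left=1, h_right=1, diff=0 [OK], height=2
  node 31: h_left=2, h_right=2, diff=0 [OK], height=3
All nodes satisfy the balance condition.
Result: Balanced


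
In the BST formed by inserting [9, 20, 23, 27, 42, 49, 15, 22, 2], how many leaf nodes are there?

Tree built from: [9, 20, 23, 27, 42, 49, 15, 22, 2]
Tree (level-order array): [9, 2, 20, None, None, 15, 23, None, None, 22, 27, None, None, None, 42, None, 49]
Rule: A leaf has 0 children.
Per-node child counts:
  node 9: 2 child(ren)
  node 2: 0 child(ren)
  node 20: 2 child(ren)
  node 15: 0 child(ren)
  node 23: 2 child(ren)
  node 22: 0 child(ren)
  node 27: 1 child(ren)
  node 42: 1 child(ren)
  node 49: 0 child(ren)
Matching nodes: [2, 15, 22, 49]
Count of leaf nodes: 4


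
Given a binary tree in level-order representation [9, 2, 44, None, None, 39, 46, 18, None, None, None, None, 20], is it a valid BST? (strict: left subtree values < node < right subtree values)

Level-order array: [9, 2, 44, None, None, 39, 46, 18, None, None, None, None, 20]
Validate using subtree bounds (lo, hi): at each node, require lo < value < hi,
then recurse left with hi=value and right with lo=value.
Preorder trace (stopping at first violation):
  at node 9 with bounds (-inf, +inf): OK
  at node 2 with bounds (-inf, 9): OK
  at node 44 with bounds (9, +inf): OK
  at node 39 with bounds (9, 44): OK
  at node 18 with bounds (9, 39): OK
  at node 20 with bounds (18, 39): OK
  at node 46 with bounds (44, +inf): OK
No violation found at any node.
Result: Valid BST


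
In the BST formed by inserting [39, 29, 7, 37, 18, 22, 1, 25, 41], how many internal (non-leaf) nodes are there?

Tree built from: [39, 29, 7, 37, 18, 22, 1, 25, 41]
Tree (level-order array): [39, 29, 41, 7, 37, None, None, 1, 18, None, None, None, None, None, 22, None, 25]
Rule: An internal node has at least one child.
Per-node child counts:
  node 39: 2 child(ren)
  node 29: 2 child(ren)
  node 7: 2 child(ren)
  node 1: 0 child(ren)
  node 18: 1 child(ren)
  node 22: 1 child(ren)
  node 25: 0 child(ren)
  node 37: 0 child(ren)
  node 41: 0 child(ren)
Matching nodes: [39, 29, 7, 18, 22]
Count of internal (non-leaf) nodes: 5


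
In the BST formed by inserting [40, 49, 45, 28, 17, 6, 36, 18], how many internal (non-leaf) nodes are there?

Tree built from: [40, 49, 45, 28, 17, 6, 36, 18]
Tree (level-order array): [40, 28, 49, 17, 36, 45, None, 6, 18]
Rule: An internal node has at least one child.
Per-node child counts:
  node 40: 2 child(ren)
  node 28: 2 child(ren)
  node 17: 2 child(ren)
  node 6: 0 child(ren)
  node 18: 0 child(ren)
  node 36: 0 child(ren)
  node 49: 1 child(ren)
  node 45: 0 child(ren)
Matching nodes: [40, 28, 17, 49]
Count of internal (non-leaf) nodes: 4


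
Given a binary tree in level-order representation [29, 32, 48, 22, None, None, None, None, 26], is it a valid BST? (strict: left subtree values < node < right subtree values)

Level-order array: [29, 32, 48, 22, None, None, None, None, 26]
Validate using subtree bounds (lo, hi): at each node, require lo < value < hi,
then recurse left with hi=value and right with lo=value.
Preorder trace (stopping at first violation):
  at node 29 with bounds (-inf, +inf): OK
  at node 32 with bounds (-inf, 29): VIOLATION
Node 32 violates its bound: not (-inf < 32 < 29).
Result: Not a valid BST


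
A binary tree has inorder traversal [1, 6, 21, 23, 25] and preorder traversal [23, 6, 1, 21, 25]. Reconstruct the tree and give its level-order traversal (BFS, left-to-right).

Inorder:  [1, 6, 21, 23, 25]
Preorder: [23, 6, 1, 21, 25]
Algorithm: preorder visits root first, so consume preorder in order;
for each root, split the current inorder slice at that value into
left-subtree inorder and right-subtree inorder, then recurse.
Recursive splits:
  root=23; inorder splits into left=[1, 6, 21], right=[25]
  root=6; inorder splits into left=[1], right=[21]
  root=1; inorder splits into left=[], right=[]
  root=21; inorder splits into left=[], right=[]
  root=25; inorder splits into left=[], right=[]
Reconstructed level-order: [23, 6, 25, 1, 21]


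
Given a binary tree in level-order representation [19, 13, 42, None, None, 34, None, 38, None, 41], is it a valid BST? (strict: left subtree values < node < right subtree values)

Level-order array: [19, 13, 42, None, None, 34, None, 38, None, 41]
Validate using subtree bounds (lo, hi): at each node, require lo < value < hi,
then recurse left with hi=value and right with lo=value.
Preorder trace (stopping at first violation):
  at node 19 with bounds (-inf, +inf): OK
  at node 13 with bounds (-inf, 19): OK
  at node 42 with bounds (19, +inf): OK
  at node 34 with bounds (19, 42): OK
  at node 38 with bounds (19, 34): VIOLATION
Node 38 violates its bound: not (19 < 38 < 34).
Result: Not a valid BST


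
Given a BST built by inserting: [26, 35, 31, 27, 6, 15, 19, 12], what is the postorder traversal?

Tree insertion order: [26, 35, 31, 27, 6, 15, 19, 12]
Tree (level-order array): [26, 6, 35, None, 15, 31, None, 12, 19, 27]
Postorder traversal: [12, 19, 15, 6, 27, 31, 35, 26]


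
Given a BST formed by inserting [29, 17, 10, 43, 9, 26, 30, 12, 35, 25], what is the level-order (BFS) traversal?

Tree insertion order: [29, 17, 10, 43, 9, 26, 30, 12, 35, 25]
Tree (level-order array): [29, 17, 43, 10, 26, 30, None, 9, 12, 25, None, None, 35]
BFS from the root, enqueuing left then right child of each popped node:
  queue [29] -> pop 29, enqueue [17, 43], visited so far: [29]
  queue [17, 43] -> pop 17, enqueue [10, 26], visited so far: [29, 17]
  queue [43, 10, 26] -> pop 43, enqueue [30], visited so far: [29, 17, 43]
  queue [10, 26, 30] -> pop 10, enqueue [9, 12], visited so far: [29, 17, 43, 10]
  queue [26, 30, 9, 12] -> pop 26, enqueue [25], visited so far: [29, 17, 43, 10, 26]
  queue [30, 9, 12, 25] -> pop 30, enqueue [35], visited so far: [29, 17, 43, 10, 26, 30]
  queue [9, 12, 25, 35] -> pop 9, enqueue [none], visited so far: [29, 17, 43, 10, 26, 30, 9]
  queue [12, 25, 35] -> pop 12, enqueue [none], visited so far: [29, 17, 43, 10, 26, 30, 9, 12]
  queue [25, 35] -> pop 25, enqueue [none], visited so far: [29, 17, 43, 10, 26, 30, 9, 12, 25]
  queue [35] -> pop 35, enqueue [none], visited so far: [29, 17, 43, 10, 26, 30, 9, 12, 25, 35]
Result: [29, 17, 43, 10, 26, 30, 9, 12, 25, 35]


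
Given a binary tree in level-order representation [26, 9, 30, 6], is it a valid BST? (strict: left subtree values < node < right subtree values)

Level-order array: [26, 9, 30, 6]
Validate using subtree bounds (lo, hi): at each node, require lo < value < hi,
then recurse left with hi=value and right with lo=value.
Preorder trace (stopping at first violation):
  at node 26 with bounds (-inf, +inf): OK
  at node 9 with bounds (-inf, 26): OK
  at node 6 with bounds (-inf, 9): OK
  at node 30 with bounds (26, +inf): OK
No violation found at any node.
Result: Valid BST


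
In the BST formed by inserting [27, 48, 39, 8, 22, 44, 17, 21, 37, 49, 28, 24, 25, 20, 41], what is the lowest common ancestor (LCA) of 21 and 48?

Tree insertion order: [27, 48, 39, 8, 22, 44, 17, 21, 37, 49, 28, 24, 25, 20, 41]
Tree (level-order array): [27, 8, 48, None, 22, 39, 49, 17, 24, 37, 44, None, None, None, 21, None, 25, 28, None, 41, None, 20]
In a BST, the LCA of p=21, q=48 is the first node v on the
root-to-leaf path with p <= v <= q (go left if both < v, right if both > v).
Walk from root:
  at 27: 21 <= 27 <= 48, this is the LCA
LCA = 27


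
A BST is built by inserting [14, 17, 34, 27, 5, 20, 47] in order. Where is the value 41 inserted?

Starting tree (level order): [14, 5, 17, None, None, None, 34, 27, 47, 20]
Insertion path: 14 -> 17 -> 34 -> 47
Result: insert 41 as left child of 47
Final tree (level order): [14, 5, 17, None, None, None, 34, 27, 47, 20, None, 41]


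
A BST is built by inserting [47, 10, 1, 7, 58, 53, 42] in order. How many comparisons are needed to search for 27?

Search path for 27: 47 -> 10 -> 42
Found: False
Comparisons: 3


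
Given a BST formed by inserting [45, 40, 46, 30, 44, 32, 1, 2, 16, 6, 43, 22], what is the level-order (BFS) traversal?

Tree insertion order: [45, 40, 46, 30, 44, 32, 1, 2, 16, 6, 43, 22]
Tree (level-order array): [45, 40, 46, 30, 44, None, None, 1, 32, 43, None, None, 2, None, None, None, None, None, 16, 6, 22]
BFS from the root, enqueuing left then right child of each popped node:
  queue [45] -> pop 45, enqueue [40, 46], visited so far: [45]
  queue [40, 46] -> pop 40, enqueue [30, 44], visited so far: [45, 40]
  queue [46, 30, 44] -> pop 46, enqueue [none], visited so far: [45, 40, 46]
  queue [30, 44] -> pop 30, enqueue [1, 32], visited so far: [45, 40, 46, 30]
  queue [44, 1, 32] -> pop 44, enqueue [43], visited so far: [45, 40, 46, 30, 44]
  queue [1, 32, 43] -> pop 1, enqueue [2], visited so far: [45, 40, 46, 30, 44, 1]
  queue [32, 43, 2] -> pop 32, enqueue [none], visited so far: [45, 40, 46, 30, 44, 1, 32]
  queue [43, 2] -> pop 43, enqueue [none], visited so far: [45, 40, 46, 30, 44, 1, 32, 43]
  queue [2] -> pop 2, enqueue [16], visited so far: [45, 40, 46, 30, 44, 1, 32, 43, 2]
  queue [16] -> pop 16, enqueue [6, 22], visited so far: [45, 40, 46, 30, 44, 1, 32, 43, 2, 16]
  queue [6, 22] -> pop 6, enqueue [none], visited so far: [45, 40, 46, 30, 44, 1, 32, 43, 2, 16, 6]
  queue [22] -> pop 22, enqueue [none], visited so far: [45, 40, 46, 30, 44, 1, 32, 43, 2, 16, 6, 22]
Result: [45, 40, 46, 30, 44, 1, 32, 43, 2, 16, 6, 22]


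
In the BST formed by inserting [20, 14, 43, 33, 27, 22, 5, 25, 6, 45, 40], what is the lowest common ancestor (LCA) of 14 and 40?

Tree insertion order: [20, 14, 43, 33, 27, 22, 5, 25, 6, 45, 40]
Tree (level-order array): [20, 14, 43, 5, None, 33, 45, None, 6, 27, 40, None, None, None, None, 22, None, None, None, None, 25]
In a BST, the LCA of p=14, q=40 is the first node v on the
root-to-leaf path with p <= v <= q (go left if both < v, right if both > v).
Walk from root:
  at 20: 14 <= 20 <= 40, this is the LCA
LCA = 20


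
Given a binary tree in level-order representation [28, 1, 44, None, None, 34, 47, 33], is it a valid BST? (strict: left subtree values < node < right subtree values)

Level-order array: [28, 1, 44, None, None, 34, 47, 33]
Validate using subtree bounds (lo, hi): at each node, require lo < value < hi,
then recurse left with hi=value and right with lo=value.
Preorder trace (stopping at first violation):
  at node 28 with bounds (-inf, +inf): OK
  at node 1 with bounds (-inf, 28): OK
  at node 44 with bounds (28, +inf): OK
  at node 34 with bounds (28, 44): OK
  at node 33 with bounds (28, 34): OK
  at node 47 with bounds (44, +inf): OK
No violation found at any node.
Result: Valid BST


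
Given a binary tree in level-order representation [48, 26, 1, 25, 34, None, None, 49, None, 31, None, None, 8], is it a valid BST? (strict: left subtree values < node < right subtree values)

Level-order array: [48, 26, 1, 25, 34, None, None, 49, None, 31, None, None, 8]
Validate using subtree bounds (lo, hi): at each node, require lo < value < hi,
then recurse left with hi=value and right with lo=value.
Preorder trace (stopping at first violation):
  at node 48 with bounds (-inf, +inf): OK
  at node 26 with bounds (-inf, 48): OK
  at node 25 with bounds (-inf, 26): OK
  at node 49 with bounds (-inf, 25): VIOLATION
Node 49 violates its bound: not (-inf < 49 < 25).
Result: Not a valid BST


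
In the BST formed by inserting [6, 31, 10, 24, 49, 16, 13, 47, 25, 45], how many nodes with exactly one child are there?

Tree built from: [6, 31, 10, 24, 49, 16, 13, 47, 25, 45]
Tree (level-order array): [6, None, 31, 10, 49, None, 24, 47, None, 16, 25, 45, None, 13]
Rule: These are nodes with exactly 1 non-null child.
Per-node child counts:
  node 6: 1 child(ren)
  node 31: 2 child(ren)
  node 10: 1 child(ren)
  node 24: 2 child(ren)
  node 16: 1 child(ren)
  node 13: 0 child(ren)
  node 25: 0 child(ren)
  node 49: 1 child(ren)
  node 47: 1 child(ren)
  node 45: 0 child(ren)
Matching nodes: [6, 10, 16, 49, 47]
Count of nodes with exactly one child: 5


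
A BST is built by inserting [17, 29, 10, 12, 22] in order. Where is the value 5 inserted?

Starting tree (level order): [17, 10, 29, None, 12, 22]
Insertion path: 17 -> 10
Result: insert 5 as left child of 10
Final tree (level order): [17, 10, 29, 5, 12, 22]


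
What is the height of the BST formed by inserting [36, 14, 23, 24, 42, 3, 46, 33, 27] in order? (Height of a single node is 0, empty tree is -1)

Insertion order: [36, 14, 23, 24, 42, 3, 46, 33, 27]
Tree (level-order array): [36, 14, 42, 3, 23, None, 46, None, None, None, 24, None, None, None, 33, 27]
Compute height bottom-up (empty subtree = -1):
  height(3) = 1 + max(-1, -1) = 0
  height(27) = 1 + max(-1, -1) = 0
  height(33) = 1 + max(0, -1) = 1
  height(24) = 1 + max(-1, 1) = 2
  height(23) = 1 + max(-1, 2) = 3
  height(14) = 1 + max(0, 3) = 4
  height(46) = 1 + max(-1, -1) = 0
  height(42) = 1 + max(-1, 0) = 1
  height(36) = 1 + max(4, 1) = 5
Height = 5


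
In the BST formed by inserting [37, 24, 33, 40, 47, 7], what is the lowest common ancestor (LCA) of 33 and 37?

Tree insertion order: [37, 24, 33, 40, 47, 7]
Tree (level-order array): [37, 24, 40, 7, 33, None, 47]
In a BST, the LCA of p=33, q=37 is the first node v on the
root-to-leaf path with p <= v <= q (go left if both < v, right if both > v).
Walk from root:
  at 37: 33 <= 37 <= 37, this is the LCA
LCA = 37


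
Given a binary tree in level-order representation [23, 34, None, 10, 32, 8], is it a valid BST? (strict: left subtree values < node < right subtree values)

Level-order array: [23, 34, None, 10, 32, 8]
Validate using subtree bounds (lo, hi): at each node, require lo < value < hi,
then recurse left with hi=value and right with lo=value.
Preorder trace (stopping at first violation):
  at node 23 with bounds (-inf, +inf): OK
  at node 34 with bounds (-inf, 23): VIOLATION
Node 34 violates its bound: not (-inf < 34 < 23).
Result: Not a valid BST


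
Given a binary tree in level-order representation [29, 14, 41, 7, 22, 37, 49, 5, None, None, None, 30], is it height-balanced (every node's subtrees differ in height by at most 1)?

Tree (level-order array): [29, 14, 41, 7, 22, 37, 49, 5, None, None, None, 30]
Definition: a tree is height-balanced if, at every node, |h(left) - h(right)| <= 1 (empty subtree has height -1).
Bottom-up per-node check:
  node 5: h_left=-1, h_right=-1, diff=0 [OK], height=0
  node 7: h_left=0, h_right=-1, diff=1 [OK], height=1
  node 22: h_left=-1, h_right=-1, diff=0 [OK], height=0
  node 14: h_left=1, h_right=0, diff=1 [OK], height=2
  node 30: h_left=-1, h_right=-1, diff=0 [OK], height=0
  node 37: h_left=0, h_right=-1, diff=1 [OK], height=1
  node 49: h_left=-1, h_right=-1, diff=0 [OK], height=0
  node 41: h_left=1, h_right=0, diff=1 [OK], height=2
  node 29: h_left=2, h_right=2, diff=0 [OK], height=3
All nodes satisfy the balance condition.
Result: Balanced


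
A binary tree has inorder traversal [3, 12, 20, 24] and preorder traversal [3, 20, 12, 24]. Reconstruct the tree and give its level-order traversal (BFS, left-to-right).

Inorder:  [3, 12, 20, 24]
Preorder: [3, 20, 12, 24]
Algorithm: preorder visits root first, so consume preorder in order;
for each root, split the current inorder slice at that value into
left-subtree inorder and right-subtree inorder, then recurse.
Recursive splits:
  root=3; inorder splits into left=[], right=[12, 20, 24]
  root=20; inorder splits into left=[12], right=[24]
  root=12; inorder splits into left=[], right=[]
  root=24; inorder splits into left=[], right=[]
Reconstructed level-order: [3, 20, 12, 24]


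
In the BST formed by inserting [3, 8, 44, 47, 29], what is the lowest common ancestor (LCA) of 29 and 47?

Tree insertion order: [3, 8, 44, 47, 29]
Tree (level-order array): [3, None, 8, None, 44, 29, 47]
In a BST, the LCA of p=29, q=47 is the first node v on the
root-to-leaf path with p <= v <= q (go left if both < v, right if both > v).
Walk from root:
  at 3: both 29 and 47 > 3, go right
  at 8: both 29 and 47 > 8, go right
  at 44: 29 <= 44 <= 47, this is the LCA
LCA = 44


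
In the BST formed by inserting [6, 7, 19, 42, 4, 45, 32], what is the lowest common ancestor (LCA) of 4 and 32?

Tree insertion order: [6, 7, 19, 42, 4, 45, 32]
Tree (level-order array): [6, 4, 7, None, None, None, 19, None, 42, 32, 45]
In a BST, the LCA of p=4, q=32 is the first node v on the
root-to-leaf path with p <= v <= q (go left if both < v, right if both > v).
Walk from root:
  at 6: 4 <= 6 <= 32, this is the LCA
LCA = 6


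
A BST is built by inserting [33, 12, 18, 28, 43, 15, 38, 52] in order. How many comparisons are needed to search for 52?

Search path for 52: 33 -> 43 -> 52
Found: True
Comparisons: 3


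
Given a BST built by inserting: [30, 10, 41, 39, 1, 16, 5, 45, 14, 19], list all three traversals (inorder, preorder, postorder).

Tree insertion order: [30, 10, 41, 39, 1, 16, 5, 45, 14, 19]
Tree (level-order array): [30, 10, 41, 1, 16, 39, 45, None, 5, 14, 19]
Inorder (L, root, R): [1, 5, 10, 14, 16, 19, 30, 39, 41, 45]
Preorder (root, L, R): [30, 10, 1, 5, 16, 14, 19, 41, 39, 45]
Postorder (L, R, root): [5, 1, 14, 19, 16, 10, 39, 45, 41, 30]


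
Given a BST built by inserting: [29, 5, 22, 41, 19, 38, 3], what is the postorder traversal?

Tree insertion order: [29, 5, 22, 41, 19, 38, 3]
Tree (level-order array): [29, 5, 41, 3, 22, 38, None, None, None, 19]
Postorder traversal: [3, 19, 22, 5, 38, 41, 29]


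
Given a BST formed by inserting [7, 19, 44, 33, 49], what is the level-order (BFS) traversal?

Tree insertion order: [7, 19, 44, 33, 49]
Tree (level-order array): [7, None, 19, None, 44, 33, 49]
BFS from the root, enqueuing left then right child of each popped node:
  queue [7] -> pop 7, enqueue [19], visited so far: [7]
  queue [19] -> pop 19, enqueue [44], visited so far: [7, 19]
  queue [44] -> pop 44, enqueue [33, 49], visited so far: [7, 19, 44]
  queue [33, 49] -> pop 33, enqueue [none], visited so far: [7, 19, 44, 33]
  queue [49] -> pop 49, enqueue [none], visited so far: [7, 19, 44, 33, 49]
Result: [7, 19, 44, 33, 49]


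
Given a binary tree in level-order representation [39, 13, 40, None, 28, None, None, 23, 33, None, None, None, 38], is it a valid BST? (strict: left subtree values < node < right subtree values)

Level-order array: [39, 13, 40, None, 28, None, None, 23, 33, None, None, None, 38]
Validate using subtree bounds (lo, hi): at each node, require lo < value < hi,
then recurse left with hi=value and right with lo=value.
Preorder trace (stopping at first violation):
  at node 39 with bounds (-inf, +inf): OK
  at node 13 with bounds (-inf, 39): OK
  at node 28 with bounds (13, 39): OK
  at node 23 with bounds (13, 28): OK
  at node 33 with bounds (28, 39): OK
  at node 38 with bounds (33, 39): OK
  at node 40 with bounds (39, +inf): OK
No violation found at any node.
Result: Valid BST


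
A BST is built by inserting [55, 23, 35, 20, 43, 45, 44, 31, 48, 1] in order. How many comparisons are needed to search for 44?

Search path for 44: 55 -> 23 -> 35 -> 43 -> 45 -> 44
Found: True
Comparisons: 6


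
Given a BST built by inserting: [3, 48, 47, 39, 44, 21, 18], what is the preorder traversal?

Tree insertion order: [3, 48, 47, 39, 44, 21, 18]
Tree (level-order array): [3, None, 48, 47, None, 39, None, 21, 44, 18]
Preorder traversal: [3, 48, 47, 39, 21, 18, 44]


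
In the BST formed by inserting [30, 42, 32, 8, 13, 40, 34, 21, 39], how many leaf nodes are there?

Tree built from: [30, 42, 32, 8, 13, 40, 34, 21, 39]
Tree (level-order array): [30, 8, 42, None, 13, 32, None, None, 21, None, 40, None, None, 34, None, None, 39]
Rule: A leaf has 0 children.
Per-node child counts:
  node 30: 2 child(ren)
  node 8: 1 child(ren)
  node 13: 1 child(ren)
  node 21: 0 child(ren)
  node 42: 1 child(ren)
  node 32: 1 child(ren)
  node 40: 1 child(ren)
  node 34: 1 child(ren)
  node 39: 0 child(ren)
Matching nodes: [21, 39]
Count of leaf nodes: 2


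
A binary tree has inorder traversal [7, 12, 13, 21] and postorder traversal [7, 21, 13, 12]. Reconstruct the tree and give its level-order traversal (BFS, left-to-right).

Inorder:   [7, 12, 13, 21]
Postorder: [7, 21, 13, 12]
Algorithm: postorder visits root last, so walk postorder right-to-left;
each value is the root of the current inorder slice — split it at that
value, recurse on the right subtree first, then the left.
Recursive splits:
  root=12; inorder splits into left=[7], right=[13, 21]
  root=13; inorder splits into left=[], right=[21]
  root=21; inorder splits into left=[], right=[]
  root=7; inorder splits into left=[], right=[]
Reconstructed level-order: [12, 7, 13, 21]


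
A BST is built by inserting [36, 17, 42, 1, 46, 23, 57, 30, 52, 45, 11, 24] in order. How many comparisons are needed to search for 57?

Search path for 57: 36 -> 42 -> 46 -> 57
Found: True
Comparisons: 4


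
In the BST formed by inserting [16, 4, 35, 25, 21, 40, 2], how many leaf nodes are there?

Tree built from: [16, 4, 35, 25, 21, 40, 2]
Tree (level-order array): [16, 4, 35, 2, None, 25, 40, None, None, 21]
Rule: A leaf has 0 children.
Per-node child counts:
  node 16: 2 child(ren)
  node 4: 1 child(ren)
  node 2: 0 child(ren)
  node 35: 2 child(ren)
  node 25: 1 child(ren)
  node 21: 0 child(ren)
  node 40: 0 child(ren)
Matching nodes: [2, 21, 40]
Count of leaf nodes: 3


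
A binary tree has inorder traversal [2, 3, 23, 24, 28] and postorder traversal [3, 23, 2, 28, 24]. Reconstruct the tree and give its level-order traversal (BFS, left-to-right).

Inorder:   [2, 3, 23, 24, 28]
Postorder: [3, 23, 2, 28, 24]
Algorithm: postorder visits root last, so walk postorder right-to-left;
each value is the root of the current inorder slice — split it at that
value, recurse on the right subtree first, then the left.
Recursive splits:
  root=24; inorder splits into left=[2, 3, 23], right=[28]
  root=28; inorder splits into left=[], right=[]
  root=2; inorder splits into left=[], right=[3, 23]
  root=23; inorder splits into left=[3], right=[]
  root=3; inorder splits into left=[], right=[]
Reconstructed level-order: [24, 2, 28, 23, 3]


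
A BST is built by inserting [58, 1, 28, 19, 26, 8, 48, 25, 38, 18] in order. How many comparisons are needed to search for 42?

Search path for 42: 58 -> 1 -> 28 -> 48 -> 38
Found: False
Comparisons: 5


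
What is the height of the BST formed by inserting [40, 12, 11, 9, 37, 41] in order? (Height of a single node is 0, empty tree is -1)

Insertion order: [40, 12, 11, 9, 37, 41]
Tree (level-order array): [40, 12, 41, 11, 37, None, None, 9]
Compute height bottom-up (empty subtree = -1):
  height(9) = 1 + max(-1, -1) = 0
  height(11) = 1 + max(0, -1) = 1
  height(37) = 1 + max(-1, -1) = 0
  height(12) = 1 + max(1, 0) = 2
  height(41) = 1 + max(-1, -1) = 0
  height(40) = 1 + max(2, 0) = 3
Height = 3


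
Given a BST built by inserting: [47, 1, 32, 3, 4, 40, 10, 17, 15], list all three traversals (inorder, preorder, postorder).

Tree insertion order: [47, 1, 32, 3, 4, 40, 10, 17, 15]
Tree (level-order array): [47, 1, None, None, 32, 3, 40, None, 4, None, None, None, 10, None, 17, 15]
Inorder (L, root, R): [1, 3, 4, 10, 15, 17, 32, 40, 47]
Preorder (root, L, R): [47, 1, 32, 3, 4, 10, 17, 15, 40]
Postorder (L, R, root): [15, 17, 10, 4, 3, 40, 32, 1, 47]


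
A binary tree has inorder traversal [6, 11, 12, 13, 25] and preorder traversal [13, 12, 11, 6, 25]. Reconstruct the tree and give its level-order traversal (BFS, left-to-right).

Inorder:  [6, 11, 12, 13, 25]
Preorder: [13, 12, 11, 6, 25]
Algorithm: preorder visits root first, so consume preorder in order;
for each root, split the current inorder slice at that value into
left-subtree inorder and right-subtree inorder, then recurse.
Recursive splits:
  root=13; inorder splits into left=[6, 11, 12], right=[25]
  root=12; inorder splits into left=[6, 11], right=[]
  root=11; inorder splits into left=[6], right=[]
  root=6; inorder splits into left=[], right=[]
  root=25; inorder splits into left=[], right=[]
Reconstructed level-order: [13, 12, 25, 11, 6]


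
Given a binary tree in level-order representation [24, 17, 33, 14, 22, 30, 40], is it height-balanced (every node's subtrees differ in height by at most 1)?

Tree (level-order array): [24, 17, 33, 14, 22, 30, 40]
Definition: a tree is height-balanced if, at every node, |h(left) - h(right)| <= 1 (empty subtree has height -1).
Bottom-up per-node check:
  node 14: h_left=-1, h_right=-1, diff=0 [OK], height=0
  node 22: h_left=-1, h_right=-1, diff=0 [OK], height=0
  node 17: h_left=0, h_right=0, diff=0 [OK], height=1
  node 30: h_left=-1, h_right=-1, diff=0 [OK], height=0
  node 40: h_left=-1, h_right=-1, diff=0 [OK], height=0
  node 33: h_left=0, h_right=0, diff=0 [OK], height=1
  node 24: h_left=1, h_right=1, diff=0 [OK], height=2
All nodes satisfy the balance condition.
Result: Balanced


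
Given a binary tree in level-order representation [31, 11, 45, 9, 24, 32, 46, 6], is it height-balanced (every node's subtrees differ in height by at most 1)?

Tree (level-order array): [31, 11, 45, 9, 24, 32, 46, 6]
Definition: a tree is height-balanced if, at every node, |h(left) - h(right)| <= 1 (empty subtree has height -1).
Bottom-up per-node check:
  node 6: h_left=-1, h_right=-1, diff=0 [OK], height=0
  node 9: h_left=0, h_right=-1, diff=1 [OK], height=1
  node 24: h_left=-1, h_right=-1, diff=0 [OK], height=0
  node 11: h_left=1, h_right=0, diff=1 [OK], height=2
  node 32: h_left=-1, h_right=-1, diff=0 [OK], height=0
  node 46: h_left=-1, h_right=-1, diff=0 [OK], height=0
  node 45: h_left=0, h_right=0, diff=0 [OK], height=1
  node 31: h_left=2, h_right=1, diff=1 [OK], height=3
All nodes satisfy the balance condition.
Result: Balanced


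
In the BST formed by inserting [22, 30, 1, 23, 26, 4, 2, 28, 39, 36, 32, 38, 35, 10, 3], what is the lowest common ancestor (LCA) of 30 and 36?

Tree insertion order: [22, 30, 1, 23, 26, 4, 2, 28, 39, 36, 32, 38, 35, 10, 3]
Tree (level-order array): [22, 1, 30, None, 4, 23, 39, 2, 10, None, 26, 36, None, None, 3, None, None, None, 28, 32, 38, None, None, None, None, None, 35]
In a BST, the LCA of p=30, q=36 is the first node v on the
root-to-leaf path with p <= v <= q (go left if both < v, right if both > v).
Walk from root:
  at 22: both 30 and 36 > 22, go right
  at 30: 30 <= 30 <= 36, this is the LCA
LCA = 30


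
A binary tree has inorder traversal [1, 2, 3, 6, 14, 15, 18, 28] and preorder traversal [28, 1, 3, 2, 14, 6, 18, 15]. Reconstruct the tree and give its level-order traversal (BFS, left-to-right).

Inorder:  [1, 2, 3, 6, 14, 15, 18, 28]
Preorder: [28, 1, 3, 2, 14, 6, 18, 15]
Algorithm: preorder visits root first, so consume preorder in order;
for each root, split the current inorder slice at that value into
left-subtree inorder and right-subtree inorder, then recurse.
Recursive splits:
  root=28; inorder splits into left=[1, 2, 3, 6, 14, 15, 18], right=[]
  root=1; inorder splits into left=[], right=[2, 3, 6, 14, 15, 18]
  root=3; inorder splits into left=[2], right=[6, 14, 15, 18]
  root=2; inorder splits into left=[], right=[]
  root=14; inorder splits into left=[6], right=[15, 18]
  root=6; inorder splits into left=[], right=[]
  root=18; inorder splits into left=[15], right=[]
  root=15; inorder splits into left=[], right=[]
Reconstructed level-order: [28, 1, 3, 2, 14, 6, 18, 15]


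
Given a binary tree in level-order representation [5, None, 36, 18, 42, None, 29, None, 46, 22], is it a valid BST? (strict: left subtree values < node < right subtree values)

Level-order array: [5, None, 36, 18, 42, None, 29, None, 46, 22]
Validate using subtree bounds (lo, hi): at each node, require lo < value < hi,
then recurse left with hi=value and right with lo=value.
Preorder trace (stopping at first violation):
  at node 5 with bounds (-inf, +inf): OK
  at node 36 with bounds (5, +inf): OK
  at node 18 with bounds (5, 36): OK
  at node 29 with bounds (18, 36): OK
  at node 22 with bounds (18, 29): OK
  at node 42 with bounds (36, +inf): OK
  at node 46 with bounds (42, +inf): OK
No violation found at any node.
Result: Valid BST


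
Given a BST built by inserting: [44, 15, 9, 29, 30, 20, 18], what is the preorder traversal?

Tree insertion order: [44, 15, 9, 29, 30, 20, 18]
Tree (level-order array): [44, 15, None, 9, 29, None, None, 20, 30, 18]
Preorder traversal: [44, 15, 9, 29, 20, 18, 30]
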